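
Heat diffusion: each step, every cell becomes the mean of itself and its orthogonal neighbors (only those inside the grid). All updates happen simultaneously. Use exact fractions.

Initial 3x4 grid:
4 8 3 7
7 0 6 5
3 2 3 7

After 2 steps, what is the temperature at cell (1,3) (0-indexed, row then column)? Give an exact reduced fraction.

Step 1: cell (1,3) = 25/4
Step 2: cell (1,3) = 393/80
Full grid after step 2:
  163/36 1241/240 363/80 23/4
  553/120 69/20 99/20 393/80
  19/6 151/40 149/40 21/4

Answer: 393/80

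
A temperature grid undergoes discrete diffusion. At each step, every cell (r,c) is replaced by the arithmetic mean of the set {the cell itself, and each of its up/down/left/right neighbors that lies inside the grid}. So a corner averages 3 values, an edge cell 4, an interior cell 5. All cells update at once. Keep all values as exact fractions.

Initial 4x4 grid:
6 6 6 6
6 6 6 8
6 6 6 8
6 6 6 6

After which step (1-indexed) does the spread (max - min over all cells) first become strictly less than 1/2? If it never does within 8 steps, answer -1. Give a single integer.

Answer: 4

Derivation:
Step 1: max=7, min=6, spread=1
Step 2: max=203/30, min=6, spread=23/30
Step 3: max=5951/900, min=6, spread=551/900
Step 4: max=35263/5400, min=1358/225, spread=2671/5400
  -> spread < 1/2 first at step 4
Step 5: max=5242427/810000, min=272743/45000, spread=333053/810000
Step 6: max=156273743/24300000, min=410773/67500, spread=8395463/24300000
Step 7: max=4664987951/729000000, min=82473007/13500000, spread=211445573/729000000
Step 8: max=5575948547/874800000, min=3724076147/607500000, spread=5331972383/21870000000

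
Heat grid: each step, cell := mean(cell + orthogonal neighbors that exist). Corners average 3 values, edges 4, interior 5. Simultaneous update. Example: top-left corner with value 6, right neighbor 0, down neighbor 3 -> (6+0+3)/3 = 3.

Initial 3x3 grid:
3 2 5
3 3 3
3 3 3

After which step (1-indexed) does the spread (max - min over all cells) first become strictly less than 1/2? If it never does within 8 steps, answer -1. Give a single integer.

Step 1: max=7/2, min=8/3, spread=5/6
Step 2: max=121/36, min=43/15, spread=89/180
  -> spread < 1/2 first at step 2
Step 3: max=23033/7200, min=529/180, spread=1873/7200
Step 4: max=409981/129600, min=160597/54000, spread=122741/648000
Step 5: max=80846897/25920000, min=215879/72000, spread=3130457/25920000
Step 6: max=1448867029/466560000, min=146832637/48600000, spread=196368569/2332800000
Step 7: max=86470070063/27993600000, min=7069499849/2332800000, spread=523543/8957952
Step 8: max=5176132378861/1679616000000, min=70933568413/23328000000, spread=4410589/107495424

Answer: 2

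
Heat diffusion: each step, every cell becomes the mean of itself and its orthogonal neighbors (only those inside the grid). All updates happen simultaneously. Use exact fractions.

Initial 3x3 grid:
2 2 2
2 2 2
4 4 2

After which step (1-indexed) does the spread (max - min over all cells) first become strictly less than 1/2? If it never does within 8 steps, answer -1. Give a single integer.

Step 1: max=10/3, min=2, spread=4/3
Step 2: max=53/18, min=2, spread=17/18
Step 3: max=3007/1080, min=191/90, spread=143/216
Step 4: max=172349/64800, min=2963/1350, spread=1205/2592
  -> spread < 1/2 first at step 4
Step 5: max=10075303/3888000, min=81541/36000, spread=10151/31104
Step 6: max=592229141/233280000, min=22449209/9720000, spread=85517/373248
Step 7: max=35065990927/13996800000, min=2734553671/1166400000, spread=720431/4478976
Step 8: max=2083230194669/839808000000, min=6904161863/2916000000, spread=6069221/53747712

Answer: 4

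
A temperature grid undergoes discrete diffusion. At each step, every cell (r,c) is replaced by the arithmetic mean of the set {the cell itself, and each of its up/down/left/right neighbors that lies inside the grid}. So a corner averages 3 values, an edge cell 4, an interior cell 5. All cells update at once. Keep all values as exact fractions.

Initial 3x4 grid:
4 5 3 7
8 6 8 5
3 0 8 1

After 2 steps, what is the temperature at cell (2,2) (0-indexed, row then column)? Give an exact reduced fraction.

Answer: 115/24

Derivation:
Step 1: cell (2,2) = 17/4
Step 2: cell (2,2) = 115/24
Full grid after step 2:
  185/36 1279/240 85/16 16/3
  1199/240 127/25 533/100 251/48
  79/18 527/120 115/24 85/18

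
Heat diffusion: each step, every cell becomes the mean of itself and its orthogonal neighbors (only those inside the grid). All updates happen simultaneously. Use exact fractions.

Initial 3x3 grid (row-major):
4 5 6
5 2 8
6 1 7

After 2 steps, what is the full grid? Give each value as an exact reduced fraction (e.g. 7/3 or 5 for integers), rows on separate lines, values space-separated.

After step 1:
  14/3 17/4 19/3
  17/4 21/5 23/4
  4 4 16/3
After step 2:
  79/18 389/80 49/9
  1027/240 449/100 1297/240
  49/12 263/60 181/36

Answer: 79/18 389/80 49/9
1027/240 449/100 1297/240
49/12 263/60 181/36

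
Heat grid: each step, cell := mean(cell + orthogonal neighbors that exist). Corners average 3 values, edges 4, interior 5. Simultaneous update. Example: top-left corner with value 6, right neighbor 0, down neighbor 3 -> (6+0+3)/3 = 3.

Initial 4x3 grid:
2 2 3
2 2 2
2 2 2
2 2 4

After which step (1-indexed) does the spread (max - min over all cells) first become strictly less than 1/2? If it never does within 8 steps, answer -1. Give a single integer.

Answer: 3

Derivation:
Step 1: max=8/3, min=2, spread=2/3
Step 2: max=23/9, min=2, spread=5/9
Step 3: max=1037/432, min=491/240, spread=383/1080
  -> spread < 1/2 first at step 3
Step 4: max=7613/3240, min=15043/7200, spread=16873/64800
Step 5: max=1790431/777600, min=1094059/518400, spread=59737/311040
Step 6: max=106226639/46656000, min=66116641/31104000, spread=2820671/18662400
Step 7: max=6315850921/2799360000, min=1331490713/622080000, spread=25931417/223948800
Step 8: max=376652242739/167961600000, min=240904940801/111974400000, spread=1223586523/13436928000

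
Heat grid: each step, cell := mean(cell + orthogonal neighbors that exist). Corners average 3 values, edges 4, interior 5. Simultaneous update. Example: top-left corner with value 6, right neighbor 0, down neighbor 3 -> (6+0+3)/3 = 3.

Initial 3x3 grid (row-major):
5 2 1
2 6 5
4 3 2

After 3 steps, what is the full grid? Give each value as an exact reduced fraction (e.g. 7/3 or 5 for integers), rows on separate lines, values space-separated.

After step 1:
  3 7/2 8/3
  17/4 18/5 7/2
  3 15/4 10/3
After step 2:
  43/12 383/120 29/9
  277/80 93/25 131/40
  11/3 821/240 127/36
After step 3:
  273/80 24691/7200 436/135
  5773/1600 1707/500 2749/800
  211/60 51607/14400 7361/2160

Answer: 273/80 24691/7200 436/135
5773/1600 1707/500 2749/800
211/60 51607/14400 7361/2160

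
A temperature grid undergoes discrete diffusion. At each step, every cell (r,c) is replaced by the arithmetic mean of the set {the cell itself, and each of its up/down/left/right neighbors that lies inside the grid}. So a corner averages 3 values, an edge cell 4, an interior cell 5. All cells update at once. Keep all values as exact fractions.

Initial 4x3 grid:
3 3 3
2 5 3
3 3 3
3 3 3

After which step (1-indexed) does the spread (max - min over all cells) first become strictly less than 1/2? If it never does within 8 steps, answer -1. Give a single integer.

Step 1: max=7/2, min=8/3, spread=5/6
Step 2: max=337/100, min=35/12, spread=34/75
  -> spread < 1/2 first at step 2
Step 3: max=3931/1200, min=226/75, spread=21/80
Step 4: max=69907/21600, min=16333/5400, spread=61/288
Step 5: max=862601/270000, min=993857/324000, spread=206321/1620000
Step 6: max=82691839/25920000, min=59701573/19440000, spread=370769/3110400
Step 7: max=14802780503/4665600000, min=3602211707/1166400000, spread=5252449/62208000
Step 8: max=886473748277/279936000000, min=216556614913/69984000000, spread=161978309/2239488000

Answer: 2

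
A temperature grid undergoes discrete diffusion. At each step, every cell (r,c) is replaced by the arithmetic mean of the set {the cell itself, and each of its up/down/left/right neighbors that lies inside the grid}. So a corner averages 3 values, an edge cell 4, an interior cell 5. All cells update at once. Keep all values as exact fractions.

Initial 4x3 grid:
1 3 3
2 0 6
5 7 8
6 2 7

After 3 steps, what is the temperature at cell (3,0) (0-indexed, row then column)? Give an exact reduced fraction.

Answer: 4987/1080

Derivation:
Step 1: cell (3,0) = 13/3
Step 2: cell (3,0) = 89/18
Step 3: cell (3,0) = 4987/1080
Full grid after step 3:
  1897/720 903/320 653/180
  61/20 19/5 663/160
  3083/720 1803/400 7631/1440
  4987/1080 843/160 11779/2160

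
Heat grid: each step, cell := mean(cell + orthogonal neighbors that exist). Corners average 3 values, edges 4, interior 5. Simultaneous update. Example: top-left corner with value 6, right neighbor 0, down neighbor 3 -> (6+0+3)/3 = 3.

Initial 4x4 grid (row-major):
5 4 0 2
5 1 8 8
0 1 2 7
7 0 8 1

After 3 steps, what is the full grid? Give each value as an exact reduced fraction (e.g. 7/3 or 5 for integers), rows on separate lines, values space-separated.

After step 1:
  14/3 5/2 7/2 10/3
  11/4 19/5 19/5 25/4
  13/4 4/5 26/5 9/2
  7/3 4 11/4 16/3
After step 2:
  119/36 217/60 197/60 157/36
  217/60 273/100 451/100 1073/240
  137/60 341/100 341/100 1277/240
  115/36 593/240 1037/240 151/36
After step 3:
  1897/540 5821/1800 7097/1800 8723/2160
  5371/1800 1073/300 4417/1200 33593/7200
  5627/1800 3433/1200 12583/3000 31313/7200
  5723/2160 24113/7200 25913/7200 4981/1080

Answer: 1897/540 5821/1800 7097/1800 8723/2160
5371/1800 1073/300 4417/1200 33593/7200
5627/1800 3433/1200 12583/3000 31313/7200
5723/2160 24113/7200 25913/7200 4981/1080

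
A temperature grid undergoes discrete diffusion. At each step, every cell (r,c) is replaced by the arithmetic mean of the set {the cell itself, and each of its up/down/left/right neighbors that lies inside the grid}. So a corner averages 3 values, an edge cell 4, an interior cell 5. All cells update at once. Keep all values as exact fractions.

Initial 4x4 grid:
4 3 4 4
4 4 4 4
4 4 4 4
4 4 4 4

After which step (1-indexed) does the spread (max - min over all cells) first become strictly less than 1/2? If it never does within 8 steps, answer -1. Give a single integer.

Step 1: max=4, min=11/3, spread=1/3
  -> spread < 1/2 first at step 1
Step 2: max=4, min=449/120, spread=31/120
Step 3: max=4, min=4109/1080, spread=211/1080
Step 4: max=4, min=415157/108000, spread=16843/108000
Step 5: max=35921/9000, min=3749357/972000, spread=130111/972000
Step 6: max=2152841/540000, min=112997633/29160000, spread=3255781/29160000
Step 7: max=2148893/540000, min=3398846309/874800000, spread=82360351/874800000
Step 8: max=386293559/97200000, min=102224683109/26244000000, spread=2074577821/26244000000

Answer: 1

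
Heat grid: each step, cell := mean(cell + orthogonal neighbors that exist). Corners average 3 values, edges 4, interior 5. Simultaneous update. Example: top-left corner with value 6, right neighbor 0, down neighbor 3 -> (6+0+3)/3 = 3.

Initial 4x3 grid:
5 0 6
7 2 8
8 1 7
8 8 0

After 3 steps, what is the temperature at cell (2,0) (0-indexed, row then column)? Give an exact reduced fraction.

Answer: 6493/1200

Derivation:
Step 1: cell (2,0) = 6
Step 2: cell (2,0) = 247/40
Step 3: cell (2,0) = 6493/1200
Full grid after step 3:
  3097/720 62441/14400 2329/540
  993/200 13457/3000 33673/7200
  6493/1200 5209/1000 11111/2400
  4289/720 8289/1600 901/180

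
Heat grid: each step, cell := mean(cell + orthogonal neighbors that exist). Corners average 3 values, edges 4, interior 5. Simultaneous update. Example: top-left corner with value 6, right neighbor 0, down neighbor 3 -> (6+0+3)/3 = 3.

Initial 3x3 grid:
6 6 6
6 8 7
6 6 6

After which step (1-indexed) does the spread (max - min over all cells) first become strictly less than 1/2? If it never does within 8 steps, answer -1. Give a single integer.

Step 1: max=27/4, min=6, spread=3/4
Step 2: max=657/100, min=251/40, spread=59/200
  -> spread < 1/2 first at step 2
Step 3: max=94067/14400, min=569/90, spread=1009/4800
Step 4: max=839947/129600, min=915679/144000, spread=158359/1296000
Step 5: max=335325803/51840000, min=517129/81000, spread=4363243/51840000
Step 6: max=3009583123/466560000, min=3315070211/518400000, spread=260199331/4665600000
Step 7: max=1202672851427/186624000000, min=2490698473/388800000, spread=7137584387/186624000000
Step 8: max=72077135613169/11197440000000, min=3987796409933/622080000000, spread=3799043/143327232

Answer: 2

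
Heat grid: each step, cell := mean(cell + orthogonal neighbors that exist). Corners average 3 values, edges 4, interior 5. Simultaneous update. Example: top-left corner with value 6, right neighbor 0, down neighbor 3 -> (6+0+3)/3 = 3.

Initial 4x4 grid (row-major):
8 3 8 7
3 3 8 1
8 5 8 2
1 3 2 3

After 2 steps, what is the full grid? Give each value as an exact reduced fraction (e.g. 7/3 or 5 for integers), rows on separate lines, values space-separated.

Answer: 47/9 79/15 86/15 49/9
1129/240 132/25 26/5 71/15
383/80 109/25 47/10 23/6
11/3 323/80 169/48 59/18

Derivation:
After step 1:
  14/3 11/2 13/2 16/3
  11/2 22/5 28/5 9/2
  17/4 27/5 5 7/2
  4 11/4 4 7/3
After step 2:
  47/9 79/15 86/15 49/9
  1129/240 132/25 26/5 71/15
  383/80 109/25 47/10 23/6
  11/3 323/80 169/48 59/18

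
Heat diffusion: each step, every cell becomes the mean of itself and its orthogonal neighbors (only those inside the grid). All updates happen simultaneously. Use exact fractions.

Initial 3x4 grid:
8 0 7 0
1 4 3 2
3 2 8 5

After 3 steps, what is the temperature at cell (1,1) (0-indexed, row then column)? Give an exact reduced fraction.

Answer: 811/250

Derivation:
Step 1: cell (1,1) = 2
Step 2: cell (1,1) = 99/25
Step 3: cell (1,1) = 811/250
Full grid after step 3:
  467/144 8821/2400 7651/2400 2461/720
  4213/1200 811/250 3889/1000 8251/2400
  449/144 9121/2400 3017/800 997/240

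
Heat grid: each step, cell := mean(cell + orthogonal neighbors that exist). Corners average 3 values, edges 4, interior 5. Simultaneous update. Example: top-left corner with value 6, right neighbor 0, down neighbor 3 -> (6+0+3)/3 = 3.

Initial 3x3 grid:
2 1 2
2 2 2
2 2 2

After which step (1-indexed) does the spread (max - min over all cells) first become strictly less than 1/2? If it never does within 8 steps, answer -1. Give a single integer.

Answer: 1

Derivation:
Step 1: max=2, min=5/3, spread=1/3
  -> spread < 1/2 first at step 1
Step 2: max=2, min=413/240, spread=67/240
Step 3: max=393/200, min=3883/2160, spread=1807/10800
Step 4: max=10439/5400, min=1570037/864000, spread=33401/288000
Step 5: max=1036609/540000, min=14322067/7776000, spread=3025513/38880000
Step 6: max=54844051/28800000, min=5755873133/3110400000, spread=53531/995328
Step 7: max=14760883949/7776000000, min=347215074151/186624000000, spread=450953/11943936
Step 8: max=1765231389481/933120000000, min=20885976439397/11197440000000, spread=3799043/143327232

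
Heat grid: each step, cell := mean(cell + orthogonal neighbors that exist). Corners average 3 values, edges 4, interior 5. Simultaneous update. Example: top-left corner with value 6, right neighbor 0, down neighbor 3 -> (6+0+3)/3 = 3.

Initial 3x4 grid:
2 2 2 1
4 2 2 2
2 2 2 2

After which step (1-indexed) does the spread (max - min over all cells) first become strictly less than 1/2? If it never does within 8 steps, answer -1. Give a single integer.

Step 1: max=8/3, min=5/3, spread=1
Step 2: max=307/120, min=31/18, spread=301/360
Step 3: max=2597/1080, min=391/216, spread=107/180
Step 4: max=1015771/432000, min=242723/129600, spread=620083/1296000
  -> spread < 1/2 first at step 4
Step 5: max=8949161/3888000, min=14870287/7776000, spread=201869/518400
Step 6: max=3525396811/1555200000, min=910077953/466560000, spread=1475410903/4665600000
Step 7: max=31336949501/13996800000, min=55353947227/27993600000, spread=3614791/13824000
Step 8: max=12409189068691/5598720000000, min=3361469342993/1679616000000, spread=3612873776143/16796160000000

Answer: 4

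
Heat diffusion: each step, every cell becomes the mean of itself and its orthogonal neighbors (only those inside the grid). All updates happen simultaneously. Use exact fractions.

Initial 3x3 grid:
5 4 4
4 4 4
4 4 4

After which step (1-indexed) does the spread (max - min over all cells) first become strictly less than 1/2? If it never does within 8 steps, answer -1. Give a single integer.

Answer: 1

Derivation:
Step 1: max=13/3, min=4, spread=1/3
  -> spread < 1/2 first at step 1
Step 2: max=77/18, min=4, spread=5/18
Step 3: max=905/216, min=4, spread=41/216
Step 4: max=53971/12960, min=1451/360, spread=347/2592
Step 5: max=3217337/777600, min=14557/3600, spread=2921/31104
Step 6: max=192452539/46656000, min=1753483/432000, spread=24611/373248
Step 7: max=11516162033/2799360000, min=39536741/9720000, spread=207329/4478976
Step 8: max=689876352451/167961600000, min=2112401599/518400000, spread=1746635/53747712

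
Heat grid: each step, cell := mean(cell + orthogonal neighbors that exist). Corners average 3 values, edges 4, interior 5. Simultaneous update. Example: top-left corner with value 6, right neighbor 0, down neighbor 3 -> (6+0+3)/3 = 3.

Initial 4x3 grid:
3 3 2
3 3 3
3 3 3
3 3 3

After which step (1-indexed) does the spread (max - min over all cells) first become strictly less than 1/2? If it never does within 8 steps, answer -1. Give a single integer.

Step 1: max=3, min=8/3, spread=1/3
  -> spread < 1/2 first at step 1
Step 2: max=3, min=49/18, spread=5/18
Step 3: max=3, min=607/216, spread=41/216
Step 4: max=3, min=73543/25920, spread=4217/25920
Step 5: max=21521/7200, min=4456451/1555200, spread=38417/311040
Step 6: max=429403/144000, min=268735789/93312000, spread=1903471/18662400
Step 7: max=12844241/4320000, min=16195170911/5598720000, spread=18038617/223948800
Step 8: max=1153473241/388800000, min=974501417149/335923200000, spread=883978523/13436928000

Answer: 1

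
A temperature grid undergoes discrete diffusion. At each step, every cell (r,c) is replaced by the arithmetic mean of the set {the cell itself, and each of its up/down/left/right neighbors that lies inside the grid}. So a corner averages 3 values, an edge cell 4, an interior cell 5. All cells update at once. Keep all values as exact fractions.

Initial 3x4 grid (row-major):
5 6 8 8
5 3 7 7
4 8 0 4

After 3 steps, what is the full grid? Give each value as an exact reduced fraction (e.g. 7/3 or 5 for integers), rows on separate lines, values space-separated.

Answer: 2927/540 39983/7200 45583/7200 2765/432
23647/4800 5389/1000 32489/6000 42623/7200
10663/2160 16829/3600 2263/450 539/108

Derivation:
After step 1:
  16/3 11/2 29/4 23/3
  17/4 29/5 5 13/2
  17/3 15/4 19/4 11/3
After step 2:
  181/36 1433/240 305/48 257/36
  421/80 243/50 293/50 137/24
  41/9 599/120 103/24 179/36
After step 3:
  2927/540 39983/7200 45583/7200 2765/432
  23647/4800 5389/1000 32489/6000 42623/7200
  10663/2160 16829/3600 2263/450 539/108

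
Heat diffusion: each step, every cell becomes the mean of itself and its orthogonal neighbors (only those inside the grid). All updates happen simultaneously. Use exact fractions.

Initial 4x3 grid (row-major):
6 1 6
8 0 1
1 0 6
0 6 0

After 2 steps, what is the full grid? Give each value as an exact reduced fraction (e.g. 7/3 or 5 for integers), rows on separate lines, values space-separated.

Answer: 4 155/48 55/18
13/4 297/100 29/12
41/15 101/50 29/10
73/36 313/120 29/12

Derivation:
After step 1:
  5 13/4 8/3
  15/4 2 13/4
  9/4 13/5 7/4
  7/3 3/2 4
After step 2:
  4 155/48 55/18
  13/4 297/100 29/12
  41/15 101/50 29/10
  73/36 313/120 29/12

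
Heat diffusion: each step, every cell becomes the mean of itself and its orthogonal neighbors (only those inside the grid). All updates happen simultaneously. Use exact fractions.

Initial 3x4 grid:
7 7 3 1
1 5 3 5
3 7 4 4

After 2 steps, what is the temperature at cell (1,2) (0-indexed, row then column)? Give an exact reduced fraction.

Answer: 397/100

Derivation:
Step 1: cell (1,2) = 4
Step 2: cell (1,2) = 397/100
Full grid after step 2:
  29/6 93/20 4 13/4
  259/60 457/100 397/100 175/48
  149/36 1051/240 211/48 145/36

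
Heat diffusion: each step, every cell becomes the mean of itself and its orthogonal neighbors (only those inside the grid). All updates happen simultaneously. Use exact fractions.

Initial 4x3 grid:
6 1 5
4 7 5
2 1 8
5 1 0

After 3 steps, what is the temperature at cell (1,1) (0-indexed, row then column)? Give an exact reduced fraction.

Answer: 23627/6000

Derivation:
Step 1: cell (1,1) = 18/5
Step 2: cell (1,1) = 463/100
Step 3: cell (1,1) = 23627/6000
Full grid after step 3:
  4343/1080 64183/14400 4703/1080
  29389/7200 23627/6000 32239/7200
  23239/7200 21907/6000 8563/2400
  3179/1080 40163/14400 1163/360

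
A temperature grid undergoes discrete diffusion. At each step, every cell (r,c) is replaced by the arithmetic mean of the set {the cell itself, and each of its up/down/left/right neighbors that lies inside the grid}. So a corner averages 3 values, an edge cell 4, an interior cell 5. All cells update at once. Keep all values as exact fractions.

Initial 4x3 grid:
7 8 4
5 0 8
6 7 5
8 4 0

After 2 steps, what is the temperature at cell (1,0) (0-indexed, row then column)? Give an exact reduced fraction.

Answer: 349/60

Derivation:
Step 1: cell (1,0) = 9/2
Step 2: cell (1,0) = 349/60
Full grid after step 2:
  191/36 1421/240 47/9
  349/60 47/10 1291/240
  107/20 21/4 333/80
  23/4 363/80 17/4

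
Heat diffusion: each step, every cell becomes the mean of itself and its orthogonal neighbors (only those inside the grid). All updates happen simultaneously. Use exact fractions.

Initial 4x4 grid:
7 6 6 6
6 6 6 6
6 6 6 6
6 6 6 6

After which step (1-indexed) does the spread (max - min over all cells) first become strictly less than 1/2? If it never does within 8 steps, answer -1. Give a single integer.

Answer: 1

Derivation:
Step 1: max=19/3, min=6, spread=1/3
  -> spread < 1/2 first at step 1
Step 2: max=113/18, min=6, spread=5/18
Step 3: max=1337/216, min=6, spread=41/216
Step 4: max=39923/6480, min=6, spread=1043/6480
Step 5: max=1191953/194400, min=6, spread=25553/194400
Step 6: max=35663459/5832000, min=108079/18000, spread=645863/5832000
Step 7: max=1067401691/174960000, min=720971/120000, spread=16225973/174960000
Step 8: max=31970277983/5248800000, min=324701/54000, spread=409340783/5248800000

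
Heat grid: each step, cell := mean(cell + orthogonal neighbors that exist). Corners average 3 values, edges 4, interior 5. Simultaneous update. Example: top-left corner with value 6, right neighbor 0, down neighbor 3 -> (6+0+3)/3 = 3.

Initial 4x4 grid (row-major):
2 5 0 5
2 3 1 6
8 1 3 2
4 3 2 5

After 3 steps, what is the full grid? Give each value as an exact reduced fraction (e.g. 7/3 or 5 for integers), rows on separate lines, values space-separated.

Answer: 2153/720 2319/800 20623/7200 6931/2160
3991/1200 5711/2000 17941/6000 11189/3600
1381/400 6577/2000 5673/2000 779/240
303/80 2557/800 1523/480 2191/720

Derivation:
After step 1:
  3 5/2 11/4 11/3
  15/4 12/5 13/5 7/2
  15/4 18/5 9/5 4
  5 5/2 13/4 3
After step 2:
  37/12 213/80 691/240 119/36
  129/40 297/100 261/100 413/120
  161/40 281/100 61/20 123/40
  15/4 287/80 211/80 41/12
After step 3:
  2153/720 2319/800 20623/7200 6931/2160
  3991/1200 5711/2000 17941/6000 11189/3600
  1381/400 6577/2000 5673/2000 779/240
  303/80 2557/800 1523/480 2191/720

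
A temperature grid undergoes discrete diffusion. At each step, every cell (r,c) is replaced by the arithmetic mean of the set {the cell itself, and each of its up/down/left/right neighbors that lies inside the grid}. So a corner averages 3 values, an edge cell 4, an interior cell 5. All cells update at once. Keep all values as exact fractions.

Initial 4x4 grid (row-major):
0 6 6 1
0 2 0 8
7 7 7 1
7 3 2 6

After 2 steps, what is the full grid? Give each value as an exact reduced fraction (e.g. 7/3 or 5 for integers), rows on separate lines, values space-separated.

Answer: 31/12 47/16 327/80 43/12
25/8 371/100 67/20 22/5
551/120 108/25 116/25 18/5
47/9 1207/240 313/80 13/3

Derivation:
After step 1:
  2 7/2 13/4 5
  9/4 3 23/5 5/2
  21/4 26/5 17/5 11/2
  17/3 19/4 9/2 3
After step 2:
  31/12 47/16 327/80 43/12
  25/8 371/100 67/20 22/5
  551/120 108/25 116/25 18/5
  47/9 1207/240 313/80 13/3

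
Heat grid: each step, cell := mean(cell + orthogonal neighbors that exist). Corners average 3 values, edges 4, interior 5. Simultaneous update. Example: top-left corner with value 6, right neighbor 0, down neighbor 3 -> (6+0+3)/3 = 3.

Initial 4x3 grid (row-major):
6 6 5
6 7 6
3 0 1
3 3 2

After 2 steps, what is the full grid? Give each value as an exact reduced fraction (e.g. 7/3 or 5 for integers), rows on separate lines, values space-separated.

After step 1:
  6 6 17/3
  11/2 5 19/4
  3 14/5 9/4
  3 2 2
After step 2:
  35/6 17/3 197/36
  39/8 481/100 53/12
  143/40 301/100 59/20
  8/3 49/20 25/12

Answer: 35/6 17/3 197/36
39/8 481/100 53/12
143/40 301/100 59/20
8/3 49/20 25/12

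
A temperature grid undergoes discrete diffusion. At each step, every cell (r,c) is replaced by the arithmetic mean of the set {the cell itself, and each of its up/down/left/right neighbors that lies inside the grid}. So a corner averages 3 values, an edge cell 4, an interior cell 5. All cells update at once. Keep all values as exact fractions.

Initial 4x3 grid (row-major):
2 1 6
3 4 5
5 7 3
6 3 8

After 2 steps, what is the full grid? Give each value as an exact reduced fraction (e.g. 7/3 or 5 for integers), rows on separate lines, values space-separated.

After step 1:
  2 13/4 4
  7/2 4 9/2
  21/4 22/5 23/4
  14/3 6 14/3
After step 2:
  35/12 53/16 47/12
  59/16 393/100 73/16
  1069/240 127/25 1159/240
  191/36 74/15 197/36

Answer: 35/12 53/16 47/12
59/16 393/100 73/16
1069/240 127/25 1159/240
191/36 74/15 197/36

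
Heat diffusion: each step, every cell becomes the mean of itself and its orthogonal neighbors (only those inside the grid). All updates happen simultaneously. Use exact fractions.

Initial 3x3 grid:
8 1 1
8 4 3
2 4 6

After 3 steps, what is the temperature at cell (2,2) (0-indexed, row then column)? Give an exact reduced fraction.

Answer: 833/216

Derivation:
Step 1: cell (2,2) = 13/3
Step 2: cell (2,2) = 71/18
Step 3: cell (2,2) = 833/216
Full grid after step 3:
  122/27 5611/1440 359/108
  6721/1440 2447/600 1717/480
  1003/216 1021/240 833/216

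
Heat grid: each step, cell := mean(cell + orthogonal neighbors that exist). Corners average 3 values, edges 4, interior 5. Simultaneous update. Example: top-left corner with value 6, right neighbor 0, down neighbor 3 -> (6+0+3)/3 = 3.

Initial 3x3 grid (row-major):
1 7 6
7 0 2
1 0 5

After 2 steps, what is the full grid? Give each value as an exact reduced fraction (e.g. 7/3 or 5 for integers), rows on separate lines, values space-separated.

After step 1:
  5 7/2 5
  9/4 16/5 13/4
  8/3 3/2 7/3
After step 2:
  43/12 167/40 47/12
  787/240 137/50 827/240
  77/36 97/40 85/36

Answer: 43/12 167/40 47/12
787/240 137/50 827/240
77/36 97/40 85/36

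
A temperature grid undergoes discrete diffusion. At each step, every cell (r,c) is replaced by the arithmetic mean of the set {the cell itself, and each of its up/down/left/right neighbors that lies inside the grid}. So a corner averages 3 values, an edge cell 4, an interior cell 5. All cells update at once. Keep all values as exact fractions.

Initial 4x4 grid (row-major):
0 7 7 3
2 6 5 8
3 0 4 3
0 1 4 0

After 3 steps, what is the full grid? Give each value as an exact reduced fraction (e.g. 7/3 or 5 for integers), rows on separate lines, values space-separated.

After step 1:
  3 5 11/2 6
  11/4 4 6 19/4
  5/4 14/5 16/5 15/4
  4/3 5/4 9/4 7/3
After step 2:
  43/12 35/8 45/8 65/12
  11/4 411/100 469/100 41/8
  61/30 5/2 18/5 421/120
  23/18 229/120 271/120 25/9
After step 3:
  257/72 1327/300 377/75 97/18
  3743/1200 737/200 463/100 937/200
  1541/720 8491/3000 4967/1500 1351/360
  1879/1080 143/72 949/360 769/270

Answer: 257/72 1327/300 377/75 97/18
3743/1200 737/200 463/100 937/200
1541/720 8491/3000 4967/1500 1351/360
1879/1080 143/72 949/360 769/270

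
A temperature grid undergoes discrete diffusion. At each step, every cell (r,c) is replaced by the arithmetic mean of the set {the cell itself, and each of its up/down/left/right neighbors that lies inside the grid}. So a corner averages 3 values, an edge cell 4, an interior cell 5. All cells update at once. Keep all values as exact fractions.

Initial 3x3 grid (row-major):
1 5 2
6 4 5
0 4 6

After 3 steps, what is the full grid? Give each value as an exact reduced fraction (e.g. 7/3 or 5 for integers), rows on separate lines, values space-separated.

After step 1:
  4 3 4
  11/4 24/5 17/4
  10/3 7/2 5
After step 2:
  13/4 79/20 15/4
  893/240 183/50 361/80
  115/36 499/120 17/4
After step 3:
  2621/720 1461/400 977/240
  49771/14400 12001/3000 6469/1600
  7973/2160 27473/7200 3101/720

Answer: 2621/720 1461/400 977/240
49771/14400 12001/3000 6469/1600
7973/2160 27473/7200 3101/720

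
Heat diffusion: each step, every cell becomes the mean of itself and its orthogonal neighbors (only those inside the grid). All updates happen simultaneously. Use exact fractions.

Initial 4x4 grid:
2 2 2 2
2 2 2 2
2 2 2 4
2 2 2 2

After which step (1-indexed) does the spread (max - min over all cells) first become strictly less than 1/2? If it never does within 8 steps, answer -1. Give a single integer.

Answer: 3

Derivation:
Step 1: max=8/3, min=2, spread=2/3
Step 2: max=151/60, min=2, spread=31/60
Step 3: max=1291/540, min=2, spread=211/540
  -> spread < 1/2 first at step 3
Step 4: max=124843/54000, min=2, spread=16843/54000
Step 5: max=1110643/486000, min=9079/4500, spread=130111/486000
Step 6: max=32802367/14580000, min=547159/270000, spread=3255781/14580000
Step 7: max=975153691/437400000, min=551107/270000, spread=82360351/437400000
Step 8: max=28995316891/13122000000, min=99706441/48600000, spread=2074577821/13122000000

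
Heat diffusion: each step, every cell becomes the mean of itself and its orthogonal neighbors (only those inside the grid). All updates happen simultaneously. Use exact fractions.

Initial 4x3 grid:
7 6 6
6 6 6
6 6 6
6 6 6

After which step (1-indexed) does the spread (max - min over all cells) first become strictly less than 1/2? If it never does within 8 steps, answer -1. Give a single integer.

Answer: 1

Derivation:
Step 1: max=19/3, min=6, spread=1/3
  -> spread < 1/2 first at step 1
Step 2: max=113/18, min=6, spread=5/18
Step 3: max=1337/216, min=6, spread=41/216
Step 4: max=159737/25920, min=6, spread=4217/25920
Step 5: max=9540349/1555200, min=43279/7200, spread=38417/311040
Step 6: max=571072211/93312000, min=866597/144000, spread=1903471/18662400
Step 7: max=34193309089/5598720000, min=26035759/4320000, spread=18038617/223948800
Step 8: max=2048807382851/335923200000, min=2345726759/388800000, spread=883978523/13436928000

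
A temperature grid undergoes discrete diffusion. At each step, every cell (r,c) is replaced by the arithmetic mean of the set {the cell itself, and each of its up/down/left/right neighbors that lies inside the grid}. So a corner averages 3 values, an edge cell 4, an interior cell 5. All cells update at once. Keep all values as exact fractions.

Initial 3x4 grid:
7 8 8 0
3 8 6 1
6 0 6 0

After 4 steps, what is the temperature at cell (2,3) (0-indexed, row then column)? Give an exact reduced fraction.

Answer: 438841/129600

Derivation:
Step 1: cell (2,3) = 7/3
Step 2: cell (2,3) = 85/36
Step 3: cell (2,3) = 6923/2160
Step 4: cell (2,3) = 438841/129600
Full grid after step 4:
  125561/21600 391247/72000 116669/24000 174997/43200
  10507/2000 309881/60000 1538461/360000 3269069/864000
  53093/10800 53687/12000 434323/108000 438841/129600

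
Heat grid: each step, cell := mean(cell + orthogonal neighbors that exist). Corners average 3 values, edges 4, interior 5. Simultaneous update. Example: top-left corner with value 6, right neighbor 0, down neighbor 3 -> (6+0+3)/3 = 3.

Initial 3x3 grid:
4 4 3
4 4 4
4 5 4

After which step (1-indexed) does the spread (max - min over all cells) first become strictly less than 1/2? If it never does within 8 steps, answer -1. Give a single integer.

Answer: 3

Derivation:
Step 1: max=13/3, min=11/3, spread=2/3
Step 2: max=1027/240, min=67/18, spread=401/720
Step 3: max=9077/2160, min=4181/1080, spread=143/432
  -> spread < 1/2 first at step 3
Step 4: max=535879/129600, min=252877/64800, spread=1205/5184
Step 5: max=31994813/7776000, min=15362969/3888000, spread=10151/62208
Step 6: max=1906102111/466560000, min=926326993/233280000, spread=85517/746496
Step 7: max=113968156517/27993600000, min=55858404821/13996800000, spread=720431/8957952
Step 8: max=6816061489399/1679616000000, min=3360614955637/839808000000, spread=6069221/107495424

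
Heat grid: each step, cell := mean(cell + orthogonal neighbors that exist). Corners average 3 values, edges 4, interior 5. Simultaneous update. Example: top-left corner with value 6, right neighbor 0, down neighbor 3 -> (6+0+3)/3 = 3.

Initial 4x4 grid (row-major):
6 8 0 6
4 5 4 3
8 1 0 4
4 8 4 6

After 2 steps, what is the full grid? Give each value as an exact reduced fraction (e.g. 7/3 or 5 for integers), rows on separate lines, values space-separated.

After step 1:
  6 19/4 9/2 3
  23/4 22/5 12/5 17/4
  17/4 22/5 13/5 13/4
  20/3 17/4 9/2 14/3
After step 2:
  11/2 393/80 293/80 47/12
  51/10 217/50 363/100 129/40
  79/15 199/50 343/100 443/120
  91/18 1189/240 961/240 149/36

Answer: 11/2 393/80 293/80 47/12
51/10 217/50 363/100 129/40
79/15 199/50 343/100 443/120
91/18 1189/240 961/240 149/36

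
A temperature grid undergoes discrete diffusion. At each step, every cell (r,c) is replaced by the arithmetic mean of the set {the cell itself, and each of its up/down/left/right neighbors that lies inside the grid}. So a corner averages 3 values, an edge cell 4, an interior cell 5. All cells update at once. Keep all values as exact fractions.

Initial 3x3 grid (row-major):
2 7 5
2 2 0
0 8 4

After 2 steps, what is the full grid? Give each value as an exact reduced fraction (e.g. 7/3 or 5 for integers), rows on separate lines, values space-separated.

Answer: 55/18 58/15 43/12
123/40 311/100 291/80
25/9 439/120 41/12

Derivation:
After step 1:
  11/3 4 4
  3/2 19/5 11/4
  10/3 7/2 4
After step 2:
  55/18 58/15 43/12
  123/40 311/100 291/80
  25/9 439/120 41/12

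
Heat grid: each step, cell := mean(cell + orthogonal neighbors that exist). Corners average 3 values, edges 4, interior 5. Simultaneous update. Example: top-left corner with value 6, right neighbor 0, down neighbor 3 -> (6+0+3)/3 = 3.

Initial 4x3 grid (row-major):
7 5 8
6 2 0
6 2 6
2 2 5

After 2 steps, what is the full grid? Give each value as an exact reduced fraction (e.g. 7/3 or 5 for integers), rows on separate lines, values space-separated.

Answer: 67/12 113/24 83/18
73/16 427/100 175/48
971/240 83/25 911/240
121/36 841/240 31/9

Derivation:
After step 1:
  6 11/2 13/3
  21/4 3 4
  4 18/5 13/4
  10/3 11/4 13/3
After step 2:
  67/12 113/24 83/18
  73/16 427/100 175/48
  971/240 83/25 911/240
  121/36 841/240 31/9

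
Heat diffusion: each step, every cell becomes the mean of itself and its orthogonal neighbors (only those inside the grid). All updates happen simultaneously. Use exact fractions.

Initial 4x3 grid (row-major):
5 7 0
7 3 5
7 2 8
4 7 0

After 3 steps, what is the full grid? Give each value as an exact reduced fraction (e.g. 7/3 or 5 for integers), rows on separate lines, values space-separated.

Answer: 11033/2160 66679/14400 511/120
18691/3600 7019/1500 10369/2400
3011/600 4811/1000 3423/800
1211/240 7241/1600 269/60

Derivation:
After step 1:
  19/3 15/4 4
  11/2 24/5 4
  5 27/5 15/4
  6 13/4 5
After step 2:
  187/36 1133/240 47/12
  649/120 469/100 331/80
  219/40 111/25 363/80
  19/4 393/80 4
After step 3:
  11033/2160 66679/14400 511/120
  18691/3600 7019/1500 10369/2400
  3011/600 4811/1000 3423/800
  1211/240 7241/1600 269/60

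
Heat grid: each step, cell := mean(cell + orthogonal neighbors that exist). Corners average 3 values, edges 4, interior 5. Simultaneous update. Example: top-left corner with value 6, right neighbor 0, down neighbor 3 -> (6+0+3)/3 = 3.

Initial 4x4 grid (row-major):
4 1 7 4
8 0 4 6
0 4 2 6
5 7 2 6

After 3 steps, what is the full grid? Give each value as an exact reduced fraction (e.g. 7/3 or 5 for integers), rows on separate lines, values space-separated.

After step 1:
  13/3 3 4 17/3
  3 17/5 19/5 5
  17/4 13/5 18/5 5
  4 9/2 17/4 14/3
After step 2:
  31/9 221/60 247/60 44/9
  899/240 79/25 99/25 73/15
  277/80 367/100 77/20 137/30
  17/4 307/80 1021/240 167/36
After step 3:
  7829/2160 3241/900 1873/450 2497/540
  24863/7200 21863/6000 2993/750 8227/1800
  9077/2400 899/250 24361/6000 1613/360
  77/20 9607/2400 5969/1440 9691/2160

Answer: 7829/2160 3241/900 1873/450 2497/540
24863/7200 21863/6000 2993/750 8227/1800
9077/2400 899/250 24361/6000 1613/360
77/20 9607/2400 5969/1440 9691/2160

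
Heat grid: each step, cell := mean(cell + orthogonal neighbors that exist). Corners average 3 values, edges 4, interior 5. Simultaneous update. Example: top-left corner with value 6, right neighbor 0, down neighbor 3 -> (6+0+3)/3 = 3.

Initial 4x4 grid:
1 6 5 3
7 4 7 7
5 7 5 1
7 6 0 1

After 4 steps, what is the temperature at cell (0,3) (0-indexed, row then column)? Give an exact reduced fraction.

Step 1: cell (0,3) = 5
Step 2: cell (0,3) = 59/12
Step 3: cell (0,3) = 3487/720
Step 4: cell (0,3) = 103021/21600
Full grid after step 4:
  40079/8100 1078651/216000 70261/14400 103021/21600
  1120861/216000 112517/22500 3797/800 6391/1440
  42159/8000 298189/60000 192577/45000 411137/108000
  113567/21600 56821/12000 422117/108000 11027/3240

Answer: 103021/21600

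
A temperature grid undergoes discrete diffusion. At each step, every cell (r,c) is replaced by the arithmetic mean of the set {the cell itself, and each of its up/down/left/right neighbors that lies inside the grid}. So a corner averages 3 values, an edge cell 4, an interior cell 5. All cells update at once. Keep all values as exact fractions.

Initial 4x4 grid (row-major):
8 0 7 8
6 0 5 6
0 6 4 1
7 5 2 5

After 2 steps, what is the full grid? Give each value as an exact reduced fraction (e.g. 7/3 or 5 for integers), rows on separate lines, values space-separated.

Answer: 143/36 1009/240 403/80 17/3
979/240 361/100 107/25 51/10
61/16 79/20 19/5 229/60
55/12 4 229/60 32/9

Derivation:
After step 1:
  14/3 15/4 5 7
  7/2 17/5 22/5 5
  19/4 3 18/5 4
  4 5 4 8/3
After step 2:
  143/36 1009/240 403/80 17/3
  979/240 361/100 107/25 51/10
  61/16 79/20 19/5 229/60
  55/12 4 229/60 32/9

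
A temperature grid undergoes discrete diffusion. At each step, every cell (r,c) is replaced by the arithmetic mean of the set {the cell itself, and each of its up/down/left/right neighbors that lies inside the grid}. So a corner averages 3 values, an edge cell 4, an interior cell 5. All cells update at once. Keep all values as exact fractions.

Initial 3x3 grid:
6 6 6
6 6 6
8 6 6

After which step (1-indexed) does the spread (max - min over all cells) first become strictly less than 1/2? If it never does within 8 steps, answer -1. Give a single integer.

Step 1: max=20/3, min=6, spread=2/3
Step 2: max=59/9, min=6, spread=5/9
Step 3: max=689/108, min=6, spread=41/108
  -> spread < 1/2 first at step 3
Step 4: max=41011/6480, min=1091/180, spread=347/1296
Step 5: max=2439737/388800, min=10957/1800, spread=2921/15552
Step 6: max=145796539/23328000, min=1321483/216000, spread=24611/186624
Step 7: max=8716802033/1399680000, min=29816741/4860000, spread=207329/2239488
Step 8: max=521914752451/83980800000, min=1594001599/259200000, spread=1746635/26873856

Answer: 3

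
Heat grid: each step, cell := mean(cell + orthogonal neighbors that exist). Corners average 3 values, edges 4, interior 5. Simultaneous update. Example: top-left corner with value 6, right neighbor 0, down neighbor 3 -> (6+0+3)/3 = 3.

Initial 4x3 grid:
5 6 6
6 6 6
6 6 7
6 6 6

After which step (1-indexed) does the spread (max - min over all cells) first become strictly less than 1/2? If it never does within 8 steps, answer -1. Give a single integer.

Answer: 3

Derivation:
Step 1: max=19/3, min=17/3, spread=2/3
Step 2: max=751/120, min=103/18, spread=193/360
Step 3: max=6691/1080, min=1255/216, spread=52/135
  -> spread < 1/2 first at step 3
Step 4: max=199441/32400, min=759899/129600, spread=7573/25920
Step 5: max=2980871/486000, min=45875431/7776000, spread=363701/1555200
Step 6: max=356349833/58320000, min=2765668289/466560000, spread=681043/3732480
Step 7: max=5330496043/874800000, min=166493557051/27993600000, spread=163292653/1119744000
Step 8: max=638146210699/104976000000, min=10015967565809/1679616000000, spread=1554974443/13436928000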